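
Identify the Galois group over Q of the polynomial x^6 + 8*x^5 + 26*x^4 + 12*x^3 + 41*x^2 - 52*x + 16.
6T8: S_4

The polynomial f is an irreducible sextic over Q, so G = Gal(f/Q) is one of the 16 transitive subgroups 6T1, ..., 6T16 of S_6. The discriminant of f is -1080641454080000, which is not a perfect square, so G is not contained in A_6. The transitive groups of degree 6 not contained in A_6 are: C_6 (6T1, order 6), S_3 (6T2, order 6), D_6 (6T3, order 12), C_3 x S_3 (6T5, order 18), A_4 x C_2 (6T6, order 24), S_4 (6T8, order 24), S_3 x S_3 (6T9, order 36), S_4 x C_2 (6T11, order 48), (S_3 x S_3) : C_2 (6T13, order 72), PGL(2,5) (6T14, order 120), S_6 (6T16, order 720). By Dedekind's theorem, for a prime p not dividing disc(f) the degrees of the irreducible factors of f mod p form the cycle type of an element of G. Factoring f modulo the 22 such primes p <= 89 (skipping 2, 5, which divide the discriminant), each new pattern first appears at: mod 3: f = (x^3 + 2x + 1)(x^3 + 2x^2 + 1), pattern 3+3; mod 7: f = (x^2 + 1)(x^2 + 3x + 1)(x^2 + 5x + 2), pattern 2+2+2; mod 13: f = (x + 9)(x + 12)(x^4 + 9x^2 + 5x + 4), pattern 4+1+1; mod 43: f = (x + 35)(x + 40)(x^2 + 25x + 35)(x^2 + 37x + 25), pattern 2+2+1+1. No other pattern occurs in this range, so the set of observed cycle types is {3+3, 2+2+2, 4+1+1, 2+2+1+1}. The candidates containing elements of all these cycle types are S_4 (6T8) of order 24, S_4 x C_2 (6T11) of order 48, PGL(2,5) (6T14) of order 120, S_6 (6T16) of order 720; the others are excluded. The observed types are precisely the cycle types that occur in S_4 (6T8) (apart from the identity). Each of the other remaining candidates has further cycle types, and by the Chebotarev density theorem the matching factorization patterns would occur for a proportion of primes equal to their share of the group: S_4 x C_2 (6T11) additionally contains elements of type 6, 4+2, 2+1+1+1+1 (17 of its 48 elements, about 35% of primes); PGL(2,5) (6T14) additionally contains elements of type 6, 5+1 (44 of its 120 elements, about 37% of primes); S_6 (6T16) additionally contains elements of type 6, 5+1, 4+2, 3+2+1, 3+1+1+1, 2+1+1+1+1 (529 of its 720 elements, about 73% of primes). None of the 22 primes tested shows any such pattern (for each of these groups the chance of that is below 10^-4), which rules them out. Hence G = S_4 (6T8), of order 24.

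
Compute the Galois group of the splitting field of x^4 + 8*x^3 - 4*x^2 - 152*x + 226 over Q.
The polynomial is an irreducible quartic over Q and its discriminant is -1313998848, which is not a perfect square, so the Galois group is not contained in A_4. The resolvent cubic y^3 + 4*y^2 - 2120*y - 41184 has exactly one rational root, so the Galois group is C_4 or D_4. The quartic remains irreducible over Q(sqrt(disc)), so the group is D_4.

D_4, the dihedral group of order 8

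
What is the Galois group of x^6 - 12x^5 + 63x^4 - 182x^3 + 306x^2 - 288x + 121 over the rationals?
PGL(2,5), S_5 acting on 6 points

The polynomial f is an irreducible sextic over Q, so G = Gal(f/Q) is one of the 16 transitive subgroups 6T1, ..., 6T16 of S_6. The discriminant of f is -16003008, which is not a perfect square, so G is not contained in A_6. The transitive groups of degree 6 not contained in A_6 are: C_6 (6T1, order 6), S_3 (6T2, order 6), D_6 (6T3, order 12), C_3 x S_3 (6T5, order 18), A_4 x C_2 (6T6, order 24), S_4 (6T8, order 24), S_3 x S_3 (6T9, order 36), S_4 x C_2 (6T11, order 48), (S_3 x S_3) : C_2 (6T13, order 72), PGL(2,5) (6T14, order 120), S_6 (6T16, order 720). By Dedekind's theorem, for a prime p not dividing disc(f) the degrees of the irreducible factors of f mod p form the cycle type of an element of G. Factoring f modulo the 21 such primes p <= 89 (skipping 2, 3, 7, which divide the discriminant), each new pattern first appears at: mod 5: f = (x^6 + 3x^5 + 3x^4 + 3x^3 + x^2 + 2x + 1), pattern 6; mod 11: f = (x)(x^5 + 10x^4 + 8x^3 + 5x^2 + 9x + 9), pattern 5+1; mod 13: f = (x + 6)(x + 10)(x^4 + 11x^3 + 9x^2 + 2x + 7), pattern 4+1+1; mod 23: f = (x + 14)(x + 18)(x^2 + 11x + 14)(x^2 + 14x + 16), pattern 2+2+1+1; mod 43: f = (x^3 + 13x^2 + 20x + 27)(x^3 + 18x^2 + 24x + 22), pattern 3+3; mod 61: f = (x^2 + 10x + 35)(x^2 + 14x + 41)(x^2 + 25x + 40), pattern 2+2+2. No other pattern occurs in this range, so the set of observed cycle types is {6, 5+1, 4+1+1, 2+2+1+1, 3+3, 2+2+2}. The candidates containing elements of all these cycle types are PGL(2,5) (6T14) of order 120, S_6 (6T16) of order 720; the others are excluded. The observed types are precisely the cycle types that occur in PGL(2,5) (6T14) (apart from the identity). Each of the other remaining candidates has further cycle types, and by the Chebotarev density theorem the matching factorization patterns would occur for a proportion of primes equal to their share of the group: S_6 (6T16) additionally contains elements of type 4+2, 3+2+1, 3+1+1+1, 2+1+1+1+1 (265 of its 720 elements, about 37% of primes). None of the 21 primes tested shows any such pattern (for each of these groups the chance of that is below 10^-4), which rules them out. Hence G = PGL(2,5) (6T14), of order 120.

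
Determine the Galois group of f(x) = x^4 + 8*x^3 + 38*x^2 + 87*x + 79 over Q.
The polynomial is an irreducible quartic over Q and its discriminant is 3693541, which is not a perfect square, so the Galois group is not contained in A_4. The resolvent cubic y^3 - 38*y^2 + 380*y - 617 is irreducible over Q. An irreducible resolvent with non-square discriminant gives S_4.

S_4, the symmetric group on 4 letters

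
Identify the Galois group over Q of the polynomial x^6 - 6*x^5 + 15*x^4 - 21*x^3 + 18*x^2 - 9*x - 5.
S_3 x S_3

The polynomial f is an irreducible sextic over Q, so G = Gal(f/Q) is one of the 16 transitive subgroups 6T1, ..., 6T16 of S_6. The discriminant of f is 871199469, which is not a perfect square, so G is not contained in A_6. The transitive groups of degree 6 not contained in A_6 are: C_6 (6T1, order 6), S_3 (6T2, order 6), D_6 (6T3, order 12), C_3 x S_3 (6T5, order 18), A_4 x C_2 (6T6, order 24), S_4 (6T8, order 24), S_3 x S_3 (6T9, order 36), S_4 x C_2 (6T11, order 48), (S_3 x S_3) : C_2 (6T13, order 72), PGL(2,5) (6T14, order 120), S_6 (6T16, order 720). By Dedekind's theorem, for a prime p not dividing disc(f) the degrees of the irreducible factors of f mod p form the cycle type of an element of G. Factoring f modulo the 16 such primes p <= 67 (skipping 3, 7, 29, which divide the discriminant), each new pattern first appears at: mod 2: f = (x^6 + x^4 + x^3 + x + 1), pattern 6; mod 5: f = (x)(x + 1)(x^2 + x + 2)(x^2 + 2x + 3), pattern 2+2+1+1; mod 13: f = (x + 1)(x + 4)(x + 5)(x^3 + 10x^2 + 3x + 3), pattern 3+1+1+1; mod 19: f = (x^2 + 8x + 6)(x^2 + 11x + 1)(x^2 + 13x + 15), pattern 2+2+2; mod 67: f = (x^3 + 64x^2 + 3x + 17)(x^3 + 64x^2 + 3x + 47), pattern 3+3. No other pattern occurs in this range, so the set of observed cycle types is {6, 2+2+1+1, 3+1+1+1, 2+2+2, 3+3}. The candidates containing elements of all these cycle types are S_3 x S_3 (6T9) of order 36, (S_3 x S_3) : C_2 (6T13) of order 72, S_6 (6T16) of order 720; the others are excluded. The observed types are precisely the cycle types that occur in S_3 x S_3 (6T9) (apart from the identity). Each of the other remaining candidates has further cycle types, and by the Chebotarev density theorem the matching factorization patterns would occur for a proportion of primes equal to their share of the group: (S_3 x S_3) : C_2 (6T13) additionally contains elements of type 4+2, 3+2+1, 2+1+1+1+1 (36 of its 72 elements, about 50% of primes); S_6 (6T16) additionally contains elements of type 5+1, 4+2, 4+1+1, 3+2+1, 2+1+1+1+1 (459 of its 720 elements, about 64% of primes). None of the 16 primes tested shows any such pattern (for each of these groups the chance of that is below 10^-4), which rules them out. Hence G = S_3 x S_3 (6T9), of order 36.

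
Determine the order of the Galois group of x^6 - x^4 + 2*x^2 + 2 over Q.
The degree of the splitting field over Q equals the order of the Galois group, so first determine the group. The polynomial f is an irreducible sextic over Q, so G = Gal(f/Q) is one of the 16 transitive subgroups 6T1, ..., 6T16 of S_6. The discriminant of f is -5120000, which is not a perfect square, so G is not contained in A_6. The transitive groups of degree 6 not contained in A_6 are: C_6 (6T1, order 6), S_3 (6T2, order 6), D_6 (6T3, order 12), C_3 x S_3 (6T5, order 18), A_4 x C_2 (6T6, order 24), S_4 (6T8, order 24), S_3 x S_3 (6T9, order 36), S_4 x C_2 (6T11, order 48), (S_3 x S_3) : C_2 (6T13, order 72), PGL(2,5) (6T14, order 120), S_6 (6T16, order 720). By Dedekind's theorem, for a prime p not dividing disc(f) the degrees of the irreducible factors of f mod p form the cycle type of an element of G. Factoring f modulo the 22 such primes p <= 89 (skipping 2, 5, which divide the discriminant), each new pattern first appears at: mod 3: f = (x^3 + x^2 + 2)(x^3 + 2x^2 + 1), pattern 3+3; mod 7: f = (x^2 + 2)(x^2 + x + 6)(x^2 + 6x + 6), pattern 2+2+2; mod 13: f = (x + 4)(x + 9)(x^4 + 2x^2 + 8), pattern 4+1+1; mod 43: f = (x + 12)(x + 31)(x^2 + 4)(x^2 + 10), pattern 2+2+1+1. No other pattern occurs in this range, so the set of observed cycle types is {3+3, 2+2+2, 4+1+1, 2+2+1+1}. The candidates containing elements of all these cycle types are S_4 (6T8) of order 24, S_4 x C_2 (6T11) of order 48, PGL(2,5) (6T14) of order 120, S_6 (6T16) of order 720; the others are excluded. The observed types are precisely the cycle types that occur in S_4 (6T8) (apart from the identity). Each of the other remaining candidates has further cycle types, and by the Chebotarev density theorem the matching factorization patterns would occur for a proportion of primes equal to their share of the group: S_4 x C_2 (6T11) additionally contains elements of type 6, 4+2, 2+1+1+1+1 (17 of its 48 elements, about 35% of primes); PGL(2,5) (6T14) additionally contains elements of type 6, 5+1 (44 of its 120 elements, about 37% of primes); S_6 (6T16) additionally contains elements of type 6, 5+1, 4+2, 3+2+1, 3+1+1+1, 2+1+1+1+1 (529 of its 720 elements, about 73% of primes). None of the 22 primes tested shows any such pattern (for each of these groups the chance of that is below 10^-4), which rules them out. Hence G = S_4 (6T8), of order 24. The Galois group S_4 (6T8) has order 24, so the splitting field has degree 24 over Q.

24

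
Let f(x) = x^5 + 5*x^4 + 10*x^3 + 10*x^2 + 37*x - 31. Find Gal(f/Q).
The polynomial f is an irreducible quintic over Q, so G = Gal(f/Q) is a transitive subgroup of S_5: one of C_5 (5T1, order 5), D_5 (5T2, order 10), F_20 (5T3, order 20), A_5 (5T4, order 60) or S_5 (5T5, order 120). The discriminant of f is 61018734592, which is not a perfect square, so G is not contained in A_5. The transitive groups of degree 5 not contained in A_5 are: F_20 (5T3, order 20), S_5 (5T5, order 120). By Dedekind's theorem, for a prime p not dividing disc(f) the degrees of the irreducible factors of f mod p form the cycle type of an element of G. Factoring f modulo the 5 such primes p <= 13 (skipping 2, which divides the discriminant), each new pattern first appears at: mod 3: f = (x^5 + 2x^4 + x^3 + x^2 + x + 2), pattern 5; mod 5: f = (x + 3)(x^4 + 2x^3 + 4x^2 + 3x + 3), pattern 4+1; mod 13: f = (x + 4)(x + 8)(x^3 + 6x^2 + 10x + 10), pattern 3+1+1. No other pattern occurs in this range, so the set of observed cycle types is {5, 4+1, 3+1+1}. Among the candidates above, the only group containing elements of all these cycle types is S_5 (5T5) — F_20 (5T3) lacks at least one of them. Hence G = S_5 (5T5), of order 120.

S_5, the symmetric group on 5 letters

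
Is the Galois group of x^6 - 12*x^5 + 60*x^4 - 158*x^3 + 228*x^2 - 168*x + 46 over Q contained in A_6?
The polynomial is irreducible of degree 6 over Q. Its discriminant is 5038848, which is not a perfect square. A Galois group lies in the alternating group exactly when the discriminant is a square in Q, so the Galois group (S_3 x S_3) is not contained in A_6.

No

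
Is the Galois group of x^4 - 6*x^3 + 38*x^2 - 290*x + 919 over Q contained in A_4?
Yes

The polynomial is irreducible of degree 4 over Q. Its discriminant is 55503590464 = 235592^2, a perfect square. A Galois group lies in the alternating group exactly when the discriminant is a square in Q, so the Galois group (A_4) is contained in A_4.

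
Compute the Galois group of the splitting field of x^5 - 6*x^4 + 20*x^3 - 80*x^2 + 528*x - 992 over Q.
The polynomial f is an irreducible quintic over Q, so G = Gal(f/Q) is a transitive subgroup of S_5: one of C_5 (5T1, order 5), D_5 (5T2, order 10), F_20 (5T3, order 20), A_5 (5T4, order 60) or S_5 (5T5, order 120). The discriminant of f is 1217507491840000 = 34892800^2, a perfect square, so G is contained in A_5. The transitive groups of degree 5 contained in A_5 are: C_5 (5T1, order 5), D_5 (5T2, order 10), A_5 (5T4, order 60). By Dedekind's theorem, for a prime p not dividing disc(f) the degrees of the irreducible factors of f mod p form the cycle type of an element of G. Factoring f modulo the 23 such primes p <= 103 (skipping 2, 5, 29, 47, which divide the discriminant), each new pattern first appears at: mod 3: f = (x^5 + 2x^3 + x^2 + 1), pattern 5; mod 11: f = (x + 3)(x^2 + 5x + 10)(x^2 + 8x + 8), pattern 2+2+1; mod 83: f = (x + 2)(x + 3)(x + 13)(x + 14)(x + 45), pattern 1+1+1+1+1. No other pattern occurs in this range, so the set of observed cycle types is {5, 2+2+1, 1+1+1+1+1}. The candidates containing elements of all these cycle types are D_5 (5T2) of order 10, A_5 (5T4) of order 60; the others are excluded. The observed types are precisely the cycle types that occur in D_5 (5T2). Each of the other remaining candidates has further cycle types, and by the Chebotarev density theorem the matching factorization patterns would occur for a proportion of primes equal to their share of the group: A_5 (5T4) additionally contains elements of type 3+1+1 (20 of its 60 elements, about 33% of primes). None of the 23 primes tested shows any such pattern (for each of these groups the chance of that is below 10^-4), which rules them out. Hence G = D_5 (5T2), of order 10.

D_5, the dihedral group of order 10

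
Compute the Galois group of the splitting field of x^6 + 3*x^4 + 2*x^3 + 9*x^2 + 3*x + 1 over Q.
C_6

The polynomial f is an irreducible sextic over Q, so G = Gal(f/Q) is one of the 16 transitive subgroups 6T1, ..., 6T16 of S_6. The discriminant of f is -129140163, which is not a perfect square, so G is not contained in A_6. The transitive groups of degree 6 not contained in A_6 are: C_6 (6T1, order 6), S_3 (6T2, order 6), D_6 (6T3, order 12), C_3 x S_3 (6T5, order 18), A_4 x C_2 (6T6, order 24), S_4 (6T8, order 24), S_3 x S_3 (6T9, order 36), S_4 x C_2 (6T11, order 48), (S_3 x S_3) : C_2 (6T13, order 72), PGL(2,5) (6T14, order 120), S_6 (6T16, order 720). By Dedekind's theorem, for a prime p not dividing disc(f) the degrees of the irreducible factors of f mod p form the cycle type of an element of G. Factoring f modulo the 37 such primes p <= 163 (skipping 3, which divides the discriminant), each new pattern first appears at: mod 2: f = (x^6 + x^4 + x^2 + x + 1), pattern 6; mod 7: f = (x^3 + x + 1)(x^3 + 2x + 1), pattern 3+3; mod 17: f = (x^2 + 7x + 15)(x^2 + 13x + 16)(x^2 + 14x + 9), pattern 2+2+2; mod 19: f = (x + 5)(x + 8)(x + 13)(x + 15)(x + 17)(x + 18), pattern 1+1+1+1+1+1. No other pattern occurs in this range, so the set of observed cycle types is {6, 3+3, 2+2+2, 1+1+1+1+1+1}. The candidates containing elements of all these cycle types are C_6 (6T1) of order 6, D_6 (6T3) of order 12, C_3 x S_3 (6T5) of order 18, A_4 x C_2 (6T6) of order 24, S_3 x S_3 (6T9) of order 36, S_4 x C_2 (6T11) of order 48, (S_3 x S_3) : C_2 (6T13) of order 72, PGL(2,5) (6T14) of order 120, S_6 (6T16) of order 720; the others are excluded. The observed types are precisely the cycle types that occur in C_6 (6T1). Each of the other remaining candidates has further cycle types, and by the Chebotarev density theorem the matching factorization patterns would occur for a proportion of primes equal to their share of the group: D_6 (6T3) additionally contains elements of type 2+2+1+1 (3 of its 12 elements, about 25% of primes); C_3 x S_3 (6T5) additionally contains elements of type 3+1+1+1 (4 of its 18 elements, about 22% of primes); A_4 x C_2 (6T6) additionally contains elements of type 2+2+1+1, 2+1+1+1+1 (6 of its 24 elements, about 25% of primes); S_3 x S_3 (6T9) additionally contains elements of type 3+1+1+1, 2+2+1+1 (13 of its 36 elements, about 36% of primes); S_4 x C_2 (6T11) additionally contains elements of type 4+2, 4+1+1, 2+2+1+1, 2+1+1+1+1 (24 of its 48 elements, about 50% of primes); (S_3 x S_3) : C_2 (6T13) additionally contains elements of type 4+2, 3+2+1, 3+1+1+1, 2+2+1+1, 2+1+1+1+1 (49 of its 72 elements, about 68% of primes); PGL(2,5) (6T14) additionally contains elements of type 5+1, 4+1+1, 2+2+1+1 (69 of its 120 elements, about 58% of primes); S_6 (6T16) additionally contains elements of type 5+1, 4+2, 4+1+1, 3+2+1, 3+1+1+1, 2+2+1+1, 2+1+1+1+1 (544 of its 720 elements, about 76% of primes). None of the 37 primes tested shows any such pattern (for each of these groups the chance of that is below 10^-4), which rules them out. Hence G = C_6 (6T1), of order 6.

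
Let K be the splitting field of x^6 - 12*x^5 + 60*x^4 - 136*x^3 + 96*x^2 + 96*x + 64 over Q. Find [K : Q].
18

The degree of the splitting field over Q equals the order of the Galois group, so first determine the group. The polynomial f is an irreducible sextic over Q, so G = Gal(f/Q) is one of the 16 transitive subgroups 6T1, ..., 6T16 of S_6. The discriminant of f is -190210142896128, which is not a perfect square, so G is not contained in A_6. The transitive groups of degree 6 not contained in A_6 are: C_6 (6T1, order 6), S_3 (6T2, order 6), D_6 (6T3, order 12), C_3 x S_3 (6T5, order 18), A_4 x C_2 (6T6, order 24), S_4 (6T8, order 24), S_3 x S_3 (6T9, order 36), S_4 x C_2 (6T11, order 48), (S_3 x S_3) : C_2 (6T13, order 72), PGL(2,5) (6T14, order 120), S_6 (6T16, order 720). By Dedekind's theorem, for a prime p not dividing disc(f) the degrees of the irreducible factors of f mod p form the cycle type of an element of G. Factoring f modulo the 33 such primes p <= 149 (skipping 2, 3, which divide the discriminant), each new pattern first appears at: mod 5: f = (x^6 + 3x^5 + 4x^3 + x^2 + x + 4), pattern 6; mod 7: f = (x + 1)(x + 3)(x + 4)(x^3 + x^2 + 5x + 3), pattern 3+1+1+1; mod 17: f = (x^2 + 5x + 14)(x^2 + 6x + 12)(x^2 + 11x + 2), pattern 2+2+2; mod 19: f = (x^3 + 13x^2 + 12x + 1)(x^3 + 13x^2 + 12x + 7), pattern 3+3; mod 73: f = (x + 9)(x + 11)(x + 13)(x + 27)(x + 29)(x + 45), pattern 1+1+1+1+1+1. No other pattern occurs in this range, so the set of observed cycle types is {6, 3+1+1+1, 2+2+2, 3+3, 1+1+1+1+1+1}. The candidates containing elements of all these cycle types are C_3 x S_3 (6T5) of order 18, S_3 x S_3 (6T9) of order 36, (S_3 x S_3) : C_2 (6T13) of order 72, S_6 (6T16) of order 720; the others are excluded. The observed types are precisely the cycle types that occur in C_3 x S_3 (6T5). Each of the other remaining candidates has further cycle types, and by the Chebotarev density theorem the matching factorization patterns would occur for a proportion of primes equal to their share of the group: S_3 x S_3 (6T9) additionally contains elements of type 2+2+1+1 (9 of its 36 elements, about 25% of primes); (S_3 x S_3) : C_2 (6T13) additionally contains elements of type 4+2, 3+2+1, 2+2+1+1, 2+1+1+1+1 (45 of its 72 elements, about 62% of primes); S_6 (6T16) additionally contains elements of type 5+1, 4+2, 4+1+1, 3+2+1, 2+2+1+1, 2+1+1+1+1 (504 of its 720 elements, about 70% of primes). None of the 33 primes tested shows any such pattern (for each of these groups the chance of that is below 10^-4), which rules them out. Hence G = C_3 x S_3 (6T5), of order 18. The Galois group C_3 x S_3 (6T5) has order 18, so the splitting field has degree 18 over Q.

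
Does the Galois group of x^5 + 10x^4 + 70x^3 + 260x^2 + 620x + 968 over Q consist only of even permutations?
No

The polynomial is irreducible of degree 5 over Q. Its discriminant is 64800000000000, which is not a perfect square. A Galois group lies in the alternating group exactly when the discriminant is a square in Q, so the Galois group (F_20) is not contained in A_5.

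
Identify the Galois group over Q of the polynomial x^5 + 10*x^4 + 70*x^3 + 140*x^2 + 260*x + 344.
The polynomial f is an irreducible quintic over Q, so G = Gal(f/Q) is a transitive subgroup of S_5: one of C_5 (5T1, order 5), D_5 (5T2, order 10), F_20 (5T3, order 20), A_5 (5T4, order 60) or S_5 (5T5, order 120). The discriminant of f is 728086579200000, which is not a perfect square, so G is not contained in A_5. The transitive groups of degree 5 not contained in A_5 are: F_20 (5T3, order 20), S_5 (5T5, order 120). By Dedekind's theorem, for a prime p not dividing disc(f) the degrees of the irreducible factors of f mod p form the cycle type of an element of G. Factoring f modulo the 18 such primes p <= 73 (skipping 2, 3, 5, which divide the discriminant), each new pattern first appears at: mod 7: f = (x + 4)(x^4 + 6x^3 + 4x^2 + 5x + 2), pattern 4+1; mod 11: f = (x + 10)(x^2 + 3x + 10)(x^2 + 8x + 3), pattern 2+2+1; mod 19: f = (x^5 + 10x^4 + 13x^3 + 7x^2 + 13x + 2), pattern 5. No other pattern occurs in this range, so the set of observed cycle types is {4+1, 2+2+1, 5}. The candidates containing elements of all these cycle types are F_20 (5T3) of order 20, S_5 (5T5) of order 120; the others are excluded. The observed types are precisely the cycle types that occur in F_20 (5T3) (apart from the identity). Each of the other remaining candidates has further cycle types, and by the Chebotarev density theorem the matching factorization patterns would occur for a proportion of primes equal to their share of the group: S_5 (5T5) additionally contains elements of type 3+2, 3+1+1, 2+1+1+1 (50 of its 120 elements, about 42% of primes). None of the 18 primes tested shows any such pattern (for each of these groups the chance of that is below 10^-4), which rules them out. Hence G = F_20 (5T3), of order 20.

F_20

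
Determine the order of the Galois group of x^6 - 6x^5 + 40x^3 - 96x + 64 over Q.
The degree of the splitting field over Q equals the order of the Galois group, so first determine the group. The polynomial f is an irreducible sextic over Q, so G = Gal(f/Q) is one of the 16 transitive subgroups 6T1, ..., 6T16 of S_6. The discriminant of f is -37572373905408, which is not a perfect square, so G is not contained in A_6. The transitive groups of degree 6 not contained in A_6 are: C_6 (6T1, order 6), S_3 (6T2, order 6), D_6 (6T3, order 12), C_3 x S_3 (6T5, order 18), A_4 x C_2 (6T6, order 24), S_4 (6T8, order 24), S_3 x S_3 (6T9, order 36), S_4 x C_2 (6T11, order 48), (S_3 x S_3) : C_2 (6T13, order 72), PGL(2,5) (6T14, order 120), S_6 (6T16, order 720). By Dedekind's theorem, for a prime p not dividing disc(f) the degrees of the irreducible factors of f mod p form the cycle type of an element of G. Factoring f modulo the 23 such primes p <= 97 (skipping 2, 3, which divide the discriminant), each new pattern first appears at: mod 5: f = (x^2 + 2x + 4)(x^2 + 3x + 3)(x^2 + 4x + 2), pattern 2+2+2; mod 7: f = (x^3 + 2x^2 + 5x + 1)(x^3 + 6x^2 + 4x + 1), pattern 3+3; mod 31: f = (x + 6)(x + 11)(x + 14)(x + 15)(x + 18)(x + 23), pattern 1+1+1+1+1+1. No other pattern occurs in this range, so the set of observed cycle types is {2+2+2, 3+3, 1+1+1+1+1+1}. The candidates containing elements of all these cycle types are C_6 (6T1) of order 6, S_3 (6T2) of order 6, D_6 (6T3) of order 12, C_3 x S_3 (6T5) of order 18, A_4 x C_2 (6T6) of order 24, S_4 (6T8) of order 24, S_3 x S_3 (6T9) of order 36, S_4 x C_2 (6T11) of order 48, (S_3 x S_3) : C_2 (6T13) of order 72, PGL(2,5) (6T14) of order 120, S_6 (6T16) of order 720; the others are excluded. The observed types are precisely the cycle types that occur in S_3 (6T2). Each of the other remaining candidates has further cycle types, and by the Chebotarev density theorem the matching factorization patterns would occur for a proportion of primes equal to their share of the group: C_6 (6T1) additionally contains elements of type 6 (2 of its 6 elements, about 33% of primes); D_6 (6T3) additionally contains elements of type 6, 2+2+1+1 (5 of its 12 elements, about 42% of primes); C_3 x S_3 (6T5) additionally contains elements of type 6, 3+1+1+1 (10 of its 18 elements, about 56% of primes); A_4 x C_2 (6T6) additionally contains elements of type 6, 2+2+1+1, 2+1+1+1+1 (14 of its 24 elements, about 58% of primes); S_4 (6T8) additionally contains elements of type 4+1+1, 2+2+1+1 (9 of its 24 elements, about 38% of primes); S_3 x S_3 (6T9) additionally contains elements of type 6, 3+1+1+1, 2+2+1+1 (25 of its 36 elements, about 69% of primes); S_4 x C_2 (6T11) additionally contains elements of type 6, 4+2, 4+1+1, 2+2+1+1, 2+1+1+1+1 (32 of its 48 elements, about 67% of primes); (S_3 x S_3) : C_2 (6T13) additionally contains elements of type 6, 4+2, 3+2+1, 3+1+1+1, 2+2+1+1, 2+1+1+1+1 (61 of its 72 elements, about 85% of primes); PGL(2,5) (6T14) additionally contains elements of type 6, 5+1, 4+1+1, 2+2+1+1 (89 of its 120 elements, about 74% of primes); S_6 (6T16) additionally contains elements of type 6, 5+1, 4+2, 4+1+1, 3+2+1, 3+1+1+1, 2+2+1+1, 2+1+1+1+1 (664 of its 720 elements, about 92% of primes). None of the 23 primes tested shows any such pattern (for each of these groups the chance of that is below 10^-4), which rules them out. Hence G = S_3 (6T2), of order 6. The Galois group S_3 (6T2) has order 6, so the splitting field has degree 6 over Q.

6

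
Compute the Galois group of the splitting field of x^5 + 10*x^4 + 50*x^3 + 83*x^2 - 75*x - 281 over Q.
S_5 (order 120)

The polynomial f is an irreducible quintic over Q, so G = Gal(f/Q) is a transitive subgroup of S_5: one of C_5 (5T1, order 5), D_5 (5T2, order 10), F_20 (5T3, order 20), A_5 (5T4, order 60) or S_5 (5T5, order 120). The discriminant of f is 8169486233236, which is not a perfect square, so G is not contained in A_5. The transitive groups of degree 5 not contained in A_5 are: F_20 (5T3, order 20), S_5 (5T5, order 120). By Dedekind's theorem, for a prime p not dividing disc(f) the degrees of the irreducible factors of f mod p form the cycle type of an element of G. Factoring f modulo the 3 such primes p <= 7 (skipping 2, which divides the discriminant), each new pattern first appears at: mod 3: f = (x^5 + x^4 + 2x^3 + 2x^2 + 1), pattern 5; mod 7: f = (x^2 + 4x + 5)(x^3 + 6x^2 + 4), pattern 3+2. No other pattern occurs in this range, so the set of observed cycle types is {5, 3+2}. Among the candidates above, the only group containing elements of all these cycle types is S_5 (5T5) — F_20 (5T3) lacks at least one of them. Hence G = S_5 (5T5), of order 120.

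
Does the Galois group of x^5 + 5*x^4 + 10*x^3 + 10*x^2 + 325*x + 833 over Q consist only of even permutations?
Yes

The polynomial is irreducible of degree 5 over Q. Its discriminant is 1073741824000000 = 32768000^2, a perfect square. A Galois group lies in the alternating group exactly when the discriminant is a square in Q, so the Galois group (A_5) is contained in A_5.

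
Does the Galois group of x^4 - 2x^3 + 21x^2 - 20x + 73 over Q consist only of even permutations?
The polynomial is irreducible of degree 4 over Q. Its discriminant is 12702096 = 3564^2, a perfect square. A Galois group lies in the alternating group exactly when the discriminant is a square in Q, so the Galois group (V_4) is contained in A_4.

Yes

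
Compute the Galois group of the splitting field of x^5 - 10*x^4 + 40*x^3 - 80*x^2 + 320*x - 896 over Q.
The polynomial f is an irreducible quintic over Q, so G = Gal(f/Q) is a transitive subgroup of S_5: one of C_5 (5T1, order 5), D_5 (5T2, order 10), F_20 (5T3, order 20), A_5 (5T4, order 60) or S_5 (5T5, order 120). The discriminant of f is 271790899200000, which is not a perfect square, so G is not contained in A_5. The transitive groups of degree 5 not contained in A_5 are: F_20 (5T3, order 20), S_5 (5T5, order 120). By Dedekind's theorem, for a prime p not dividing disc(f) the degrees of the irreducible factors of f mod p form the cycle type of an element of G. Factoring f modulo the 18 such primes p <= 73 (skipping 2, 3, 5, which divide the discriminant), each new pattern first appears at: mod 7: f = (x)(x^4 + 4x^3 + 5x^2 + 4x + 5), pattern 4+1; mod 11: f = (x + 8)(x^2 + x + 8)(x^2 + 3x + 8), pattern 2+2+1; mod 19: f = (x^5 + 9x^4 + 2x^3 + 15x^2 + 16x + 16), pattern 5. No other pattern occurs in this range, so the set of observed cycle types is {4+1, 2+2+1, 5}. The candidates containing elements of all these cycle types are F_20 (5T3) of order 20, S_5 (5T5) of order 120; the others are excluded. The observed types are precisely the cycle types that occur in F_20 (5T3) (apart from the identity). Each of the other remaining candidates has further cycle types, and by the Chebotarev density theorem the matching factorization patterns would occur for a proportion of primes equal to their share of the group: S_5 (5T5) additionally contains elements of type 3+2, 3+1+1, 2+1+1+1 (50 of its 120 elements, about 42% of primes). None of the 18 primes tested shows any such pattern (for each of these groups the chance of that is below 10^-4), which rules them out. Hence G = F_20 (5T3), of order 20.

F_20 (also written F20)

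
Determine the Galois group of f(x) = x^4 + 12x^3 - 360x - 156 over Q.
The polynomial is an irreducible quartic over Q and its discriminant is -107953717248, which is not a perfect square, so the Galois group is not contained in A_4. The resolvent cubic y^3 - 3696*y - 107136 has exactly one rational root, so the Galois group is C_4 or D_4. The quartic remains irreducible over Q(sqrt(disc)), so the group is D_4.

D_4 (also written D4)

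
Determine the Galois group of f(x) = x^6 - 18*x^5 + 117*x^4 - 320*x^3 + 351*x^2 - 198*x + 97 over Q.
S_3 x S_3

The polynomial f is an irreducible sextic over Q, so G = Gal(f/Q) is one of the 16 transitive subgroups 6T1, ..., 6T16 of S_6. The discriminant of f is 5914590470608896, which is not a perfect square, so G is not contained in A_6. The transitive groups of degree 6 not contained in A_6 are: C_6 (6T1, order 6), S_3 (6T2, order 6), D_6 (6T3, order 12), C_3 x S_3 (6T5, order 18), A_4 x C_2 (6T6, order 24), S_4 (6T8, order 24), S_3 x S_3 (6T9, order 36), S_4 x C_2 (6T11, order 48), (S_3 x S_3) : C_2 (6T13, order 72), PGL(2,5) (6T14, order 120), S_6 (6T16, order 720). By Dedekind's theorem, for a prime p not dividing disc(f) the degrees of the irreducible factors of f mod p form the cycle type of an element of G. Factoring f modulo the 14 such primes p <= 53 (skipping 2, 3, which divide the discriminant), each new pattern first appears at: mod 5: f = (x + 3)(x + 4)(x^2 + 2)(x^2 + 3), pattern 2+2+1+1; mod 7: f = (x^6 + 3x^5 + 5x^4 + 2x^3 + x^2 + 5x + 6), pattern 6; mod 19: f = (x + 1)(x + 15)(x + 17)(x^3 + 6x^2 + 12x + 5), pattern 3+1+1+1; mod 31: f = (x^2 + 4x + 18)(x^2 + 13x + 29)(x^2 + 27x + 24), pattern 2+2+2; mod 43: f = (x^3 + 12x^2 + 5x + 16)(x^3 + 13x^2 + 42x + 41), pattern 3+3. No other pattern occurs in this range, so the set of observed cycle types is {2+2+1+1, 6, 3+1+1+1, 2+2+2, 3+3}. The candidates containing elements of all these cycle types are S_3 x S_3 (6T9) of order 36, (S_3 x S_3) : C_2 (6T13) of order 72, S_6 (6T16) of order 720; the others are excluded. The observed types are precisely the cycle types that occur in S_3 x S_3 (6T9) (apart from the identity). Each of the other remaining candidates has further cycle types, and by the Chebotarev density theorem the matching factorization patterns would occur for a proportion of primes equal to their share of the group: (S_3 x S_3) : C_2 (6T13) additionally contains elements of type 4+2, 3+2+1, 2+1+1+1+1 (36 of its 72 elements, about 50% of primes); S_6 (6T16) additionally contains elements of type 5+1, 4+2, 4+1+1, 3+2+1, 2+1+1+1+1 (459 of its 720 elements, about 64% of primes). None of the 14 primes tested shows any such pattern (for each of these groups the chance of that is below 10^-4), which rules them out. Hence G = S_3 x S_3 (6T9), of order 36.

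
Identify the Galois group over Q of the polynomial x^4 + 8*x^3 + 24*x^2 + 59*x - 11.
The polynomial is an irreducible quartic over Q and its discriminant is -150397803, which is not a perfect square, so the Galois group is not contained in A_4. The resolvent cubic y^3 - 24*y^2 + 516*y - 3833 is irreducible over Q. An irreducible resolvent with non-square discriminant gives S_4.

S_4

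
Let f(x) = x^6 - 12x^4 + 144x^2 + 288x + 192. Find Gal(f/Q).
The polynomial f is an irreducible sextic over Q, so G = Gal(f/Q) is one of the 16 transitive subgroups 6T1, ..., 6T16 of S_6. The discriminant of f is -7629540176166912, which is not a perfect square, so G is not contained in A_6. The transitive groups of degree 6 not contained in A_6 are: C_6 (6T1, order 6), S_3 (6T2, order 6), D_6 (6T3, order 12), C_3 x S_3 (6T5, order 18), A_4 x C_2 (6T6, order 24), S_4 (6T8, order 24), S_3 x S_3 (6T9, order 36), S_4 x C_2 (6T11, order 48), (S_3 x S_3) : C_2 (6T13, order 72), PGL(2,5) (6T14, order 120), S_6 (6T16, order 720). By Dedekind's theorem, for a prime p not dividing disc(f) the degrees of the irreducible factors of f mod p form the cycle type of an element of G. Factoring f modulo the 37 such primes p <= 173 (skipping 2, 3, 19, which divide the discriminant), each new pattern first appears at: mod 5: f = (x^6 + 3x^4 + 4x^2 + 3x + 2), pattern 6; mod 7: f = (x^3 + 3x + 5)(x^3 + 6x + 2), pattern 3+3; mod 17: f = (x^2 + 5x + 14)(x^2 + 14x + 3)(x^2 + 15x + 7), pattern 2+2+2; mod 37: f = (x + 1)(x + 4)(x + 13)(x + 27)(x + 32)(x + 34), pattern 1+1+1+1+1+1. No other pattern occurs in this range, so the set of observed cycle types is {6, 3+3, 2+2+2, 1+1+1+1+1+1}. The candidates containing elements of all these cycle types are C_6 (6T1) of order 6, D_6 (6T3) of order 12, C_3 x S_3 (6T5) of order 18, A_4 x C_2 (6T6) of order 24, S_3 x S_3 (6T9) of order 36, S_4 x C_2 (6T11) of order 48, (S_3 x S_3) : C_2 (6T13) of order 72, PGL(2,5) (6T14) of order 120, S_6 (6T16) of order 720; the others are excluded. The observed types are precisely the cycle types that occur in C_6 (6T1). Each of the other remaining candidates has further cycle types, and by the Chebotarev density theorem the matching factorization patterns would occur for a proportion of primes equal to their share of the group: D_6 (6T3) additionally contains elements of type 2+2+1+1 (3 of its 12 elements, about 25% of primes); C_3 x S_3 (6T5) additionally contains elements of type 3+1+1+1 (4 of its 18 elements, about 22% of primes); A_4 x C_2 (6T6) additionally contains elements of type 2+2+1+1, 2+1+1+1+1 (6 of its 24 elements, about 25% of primes); S_3 x S_3 (6T9) additionally contains elements of type 3+1+1+1, 2+2+1+1 (13 of its 36 elements, about 36% of primes); S_4 x C_2 (6T11) additionally contains elements of type 4+2, 4+1+1, 2+2+1+1, 2+1+1+1+1 (24 of its 48 elements, about 50% of primes); (S_3 x S_3) : C_2 (6T13) additionally contains elements of type 4+2, 3+2+1, 3+1+1+1, 2+2+1+1, 2+1+1+1+1 (49 of its 72 elements, about 68% of primes); PGL(2,5) (6T14) additionally contains elements of type 5+1, 4+1+1, 2+2+1+1 (69 of its 120 elements, about 58% of primes); S_6 (6T16) additionally contains elements of type 5+1, 4+2, 4+1+1, 3+2+1, 3+1+1+1, 2+2+1+1, 2+1+1+1+1 (544 of its 720 elements, about 76% of primes). None of the 37 primes tested shows any such pattern (for each of these groups the chance of that is below 10^-4), which rules them out. Hence G = C_6 (6T1), of order 6.

6T1: C_6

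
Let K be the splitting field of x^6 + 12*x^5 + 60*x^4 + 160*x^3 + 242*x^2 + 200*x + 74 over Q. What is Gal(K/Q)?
6T11: S_4 x C_2

The polynomial f is an irreducible sextic over Q, so G = Gal(f/Q) is one of the 16 transitive subgroups 6T1, ..., 6T16 of S_6. The discriminant of f is -2508800, which is not a perfect square, so G is not contained in A_6. The transitive groups of degree 6 not contained in A_6 are: C_6 (6T1, order 6), S_3 (6T2, order 6), D_6 (6T3, order 12), C_3 x S_3 (6T5, order 18), A_4 x C_2 (6T6, order 24), S_4 (6T8, order 24), S_3 x S_3 (6T9, order 36), S_4 x C_2 (6T11, order 48), (S_3 x S_3) : C_2 (6T13, order 72), PGL(2,5) (6T14, order 120), S_6 (6T16, order 720). By Dedekind's theorem, for a prime p not dividing disc(f) the degrees of the irreducible factors of f mod p form the cycle type of an element of G. Factoring f modulo the 17 such primes p <= 71 (skipping 2, 5, 7, which divide the discriminant), each new pattern first appears at: mod 3: f = (x^3 + x^2 + 2)(x^3 + 2x^2 + x + 1), pattern 3+3; mod 13: f = (x^6 + 12x^5 + 8x^4 + 4x^3 + 8x^2 + 5x + 9), pattern 6; mod 19: f = (x^2 + 4x + 9)(x^4 + 8x^3 + 12x + 4), pattern 4+2; mod 23: f = (x + 13)(x + 14)(x^4 + 8x^3 + 7x^2 + 10x + 9), pattern 4+1+1; mod 53: f = (x^2 + 4x + 49)(x^2 + 15x + 11)(x^2 + 46x + 20), pattern 2+2+2; mod 59: f = (x + 6)(x + 57)(x^2 + 9x + 5)(x^2 + 58x + 44), pattern 2+2+1+1; mod 71: f = (x + 10)(x + 13)(x + 62)(x + 65)(x^2 + 4x + 47), pattern 2+1+1+1+1. No other pattern occurs in this range, so the set of observed cycle types is {3+3, 6, 4+2, 4+1+1, 2+2+2, 2+2+1+1, 2+1+1+1+1}. The candidates containing elements of all these cycle types are S_4 x C_2 (6T11) of order 48, S_6 (6T16) of order 720; the others are excluded. The observed types are precisely the cycle types that occur in S_4 x C_2 (6T11) (apart from the identity). Each of the other remaining candidates has further cycle types, and by the Chebotarev density theorem the matching factorization patterns would occur for a proportion of primes equal to their share of the group: S_6 (6T16) additionally contains elements of type 5+1, 3+2+1, 3+1+1+1 (304 of its 720 elements, about 42% of primes). None of the 17 primes tested shows any such pattern (for each of these groups the chance of that is below 10^-4), which rules them out. Hence G = S_4 x C_2 (6T11), of order 48.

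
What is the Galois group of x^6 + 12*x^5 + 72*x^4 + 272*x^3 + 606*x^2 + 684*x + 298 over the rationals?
The polynomial f is an irreducible sextic over Q, so G = Gal(f/Q) is one of the 16 transitive subgroups 6T1, ..., 6T16 of S_6. The discriminant of f is 264479053824, which is not a perfect square, so G is not contained in A_6. The transitive groups of degree 6 not contained in A_6 are: C_6 (6T1, order 6), S_3 (6T2, order 6), D_6 (6T3, order 12), C_3 x S_3 (6T5, order 18), A_4 x C_2 (6T6, order 24), S_4 (6T8, order 24), S_3 x S_3 (6T9, order 36), S_4 x C_2 (6T11, order 48), (S_3 x S_3) : C_2 (6T13, order 72), PGL(2,5) (6T14, order 120), S_6 (6T16, order 720). By Dedekind's theorem, for a prime p not dividing disc(f) the degrees of the irreducible factors of f mod p form the cycle type of an element of G. Factoring f modulo the 14 such primes p <= 53 (skipping 2, 3, which divide the discriminant), each new pattern first appears at: mod 5: f = (x + 2)(x + 4)(x^2 + 2x + 3)(x^2 + 4x + 2), pattern 2+2+1+1; mod 7: f = (x^6 + 5x^5 + 2x^4 + 6x^3 + 4x^2 + 5x + 4), pattern 6; mod 19: f = (x + 13)(x + 14)(x + 17)(x^3 + 6x^2 + 3x + 2), pattern 3+1+1+1; mod 31: f = (x^2 + 9x + 4)(x^2 + 15x + 12)(x^2 + 19x + 23), pattern 2+2+2; mod 43: f = (x^3 + 6x^2 + 39x + 5)(x^3 + 6x^2 + 40x + 8), pattern 3+3. No other pattern occurs in this range, so the set of observed cycle types is {2+2+1+1, 6, 3+1+1+1, 2+2+2, 3+3}. The candidates containing elements of all these cycle types are S_3 x S_3 (6T9) of order 36, (S_3 x S_3) : C_2 (6T13) of order 72, S_6 (6T16) of order 720; the others are excluded. The observed types are precisely the cycle types that occur in S_3 x S_3 (6T9) (apart from the identity). Each of the other remaining candidates has further cycle types, and by the Chebotarev density theorem the matching factorization patterns would occur for a proportion of primes equal to their share of the group: (S_3 x S_3) : C_2 (6T13) additionally contains elements of type 4+2, 3+2+1, 2+1+1+1+1 (36 of its 72 elements, about 50% of primes); S_6 (6T16) additionally contains elements of type 5+1, 4+2, 4+1+1, 3+2+1, 2+1+1+1+1 (459 of its 720 elements, about 64% of primes). None of the 14 primes tested shows any such pattern (for each of these groups the chance of that is below 10^-4), which rules them out. Hence G = S_3 x S_3 (6T9), of order 36.

S_3 x S_3 (also written G36-)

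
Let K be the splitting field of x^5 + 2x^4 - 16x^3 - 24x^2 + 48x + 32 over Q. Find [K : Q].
The degree of the splitting field over Q equals the order of the Galois group, so first determine the group. The polynomial f is an irreducible quintic over Q, so G = Gal(f/Q) is a transitive subgroup of S_5: one of C_5 (5T1, order 5), D_5 (5T2, order 10), F_20 (5T3, order 20), A_5 (5T4, order 60) or S_5 (5T5, order 120). The discriminant of f is 15352201216 = 123904^2, a perfect square, so G is contained in A_5. The transitive groups of degree 5 contained in A_5 are: C_5 (5T1, order 5), D_5 (5T2, order 10), A_5 (5T4, order 60). By Dedekind's theorem, for a prime p not dividing disc(f) the degrees of the irreducible factors of f mod p form the cycle type of an element of G. Factoring f modulo the 14 such primes p <= 53 (skipping 2, 11, which divide the discriminant), each new pattern first appears at: mod 3: f = (x^5 + 2x^4 + 2x^3 + 2), pattern 5; mod 23: f = (x + 1)(x + 3)(x + 11)(x + 15)(x + 18), pattern 1+1+1+1+1. No other pattern occurs in this range, so the set of observed cycle types is {5, 1+1+1+1+1}. The candidates containing elements of all these cycle types are C_5 (5T1) of order 5, D_5 (5T2) of order 10, A_5 (5T4) of order 60; the others are excluded. The observed types are precisely the cycle types that occur in C_5 (5T1). Each of the other remaining candidates has further cycle types, and by the Chebotarev density theorem the matching factorization patterns would occur for a proportion of primes equal to their share of the group: D_5 (5T2) additionally contains elements of type 2+2+1 (5 of its 10 elements, about 50% of primes); A_5 (5T4) additionally contains elements of type 3+1+1, 2+2+1 (35 of its 60 elements, about 58% of primes). None of the 14 primes tested shows any such pattern (for each of these groups the chance of that is below 10^-4), which rules them out. Hence G = C_5 (5T1), of order 5. The Galois group C_5 (5T1) has order 5, so the splitting field has degree 5 over Q.

5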